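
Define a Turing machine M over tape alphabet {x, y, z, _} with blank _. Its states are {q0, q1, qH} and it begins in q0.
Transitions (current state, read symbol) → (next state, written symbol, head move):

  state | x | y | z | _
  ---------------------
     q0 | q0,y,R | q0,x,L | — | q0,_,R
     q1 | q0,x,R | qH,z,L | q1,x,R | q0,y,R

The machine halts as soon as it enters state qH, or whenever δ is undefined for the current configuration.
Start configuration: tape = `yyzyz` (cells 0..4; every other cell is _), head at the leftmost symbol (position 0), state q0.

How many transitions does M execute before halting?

state=q0 head=0 tape=_[y]yzyz   (q0,y)→(q0,x,L)
state=q0 head=-1 tape=[_]xyzyz   (q0,_)→(q0,_,R)
state=q0 head=0 tape=_[x]yzyz   (q0,x)→(q0,y,R)
state=q0 head=1 tape=_y[y]zyz   (q0,y)→(q0,x,L)
state=q0 head=0 tape=_[y]xzyz   (q0,y)→(q0,x,L)
state=q0 head=-1 tape=[_]xxzyz   (q0,_)→(q0,_,R)
state=q0 head=0 tape=_[x]xzyz   (q0,x)→(q0,y,R)
state=q0 head=1 tape=_y[x]zyz   (q0,x)→(q0,y,R)
state=q0 head=2 tape=_yy[z]yz
M halts after 8 transitions.

8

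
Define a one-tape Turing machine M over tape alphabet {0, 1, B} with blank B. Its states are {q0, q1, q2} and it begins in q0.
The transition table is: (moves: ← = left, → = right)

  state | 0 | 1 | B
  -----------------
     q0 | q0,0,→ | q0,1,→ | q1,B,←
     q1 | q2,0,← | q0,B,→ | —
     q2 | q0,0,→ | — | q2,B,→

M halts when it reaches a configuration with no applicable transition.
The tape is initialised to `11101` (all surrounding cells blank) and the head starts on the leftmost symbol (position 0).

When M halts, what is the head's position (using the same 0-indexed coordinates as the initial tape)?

4

state=q0 head=0 tape=[1]1101B   (q0,1)→(q0,1,→)
state=q0 head=1 tape=1[1]101B   (q0,1)→(q0,1,→)
state=q0 head=2 tape=11[1]01B   (q0,1)→(q0,1,→)
state=q0 head=3 tape=111[0]1B   (q0,0)→(q0,0,→)
state=q0 head=4 tape=1110[1]B   (q0,1)→(q0,1,→)
state=q0 head=5 tape=11101[B]   (q0,B)→(q1,B,←)
state=q1 head=4 tape=1110[1]B   (q1,1)→(q0,B,→)
state=q0 head=5 tape=1110B[B]   (q0,B)→(q1,B,←)
state=q1 head=4 tape=1110[B]B
At halt the head is at cell 4.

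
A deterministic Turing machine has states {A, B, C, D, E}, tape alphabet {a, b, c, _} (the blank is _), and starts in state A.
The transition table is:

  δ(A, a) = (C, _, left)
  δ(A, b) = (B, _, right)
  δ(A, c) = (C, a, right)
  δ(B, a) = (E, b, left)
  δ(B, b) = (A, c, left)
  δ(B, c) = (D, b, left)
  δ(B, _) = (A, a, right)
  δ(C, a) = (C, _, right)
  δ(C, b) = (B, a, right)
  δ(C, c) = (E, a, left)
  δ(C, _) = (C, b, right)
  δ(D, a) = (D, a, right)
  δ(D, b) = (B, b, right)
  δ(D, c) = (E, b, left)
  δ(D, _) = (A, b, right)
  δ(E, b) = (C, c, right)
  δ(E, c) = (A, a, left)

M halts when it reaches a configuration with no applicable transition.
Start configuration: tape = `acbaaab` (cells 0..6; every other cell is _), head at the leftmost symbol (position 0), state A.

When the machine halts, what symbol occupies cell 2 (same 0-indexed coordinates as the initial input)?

A | _[a]cbaaab   read a → write _, move left, go to C
C | [_]_cbaaab   read _ → write b, move right, go to C
C | b[_]cbaaab   read _ → write b, move right, go to C
C | bb[c]baaab   read c → write a, move left, go to E
E | b[b]abaaab   read b → write c, move right, go to C
C | bc[a]baaab   read a → write _, move right, go to C
C | bc_[b]aaab   read b → write a, move right, go to B
B | bc_a[a]aab   read a → write b, move left, go to E
E | bc_[a]baab
Cell 2 holds a when M halts.

a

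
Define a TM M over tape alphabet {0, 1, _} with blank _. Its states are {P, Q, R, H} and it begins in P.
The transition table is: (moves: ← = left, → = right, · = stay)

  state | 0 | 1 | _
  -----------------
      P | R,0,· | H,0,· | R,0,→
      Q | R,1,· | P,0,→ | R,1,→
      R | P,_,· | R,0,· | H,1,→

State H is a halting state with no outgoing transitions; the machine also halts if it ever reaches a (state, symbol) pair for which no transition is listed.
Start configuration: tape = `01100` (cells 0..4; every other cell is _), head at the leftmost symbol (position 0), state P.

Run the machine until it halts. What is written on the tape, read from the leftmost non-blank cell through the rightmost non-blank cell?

P | [0]1100__   read 0 → write 0, move ·, go to R
R | [0]1100__   read 0 → write _, move ·, go to P
P | [_]1100__   read _ → write 0, move →, go to R
R | 0[1]100__   read 1 → write 0, move ·, go to R
R | 0[0]100__   read 0 → write _, move ·, go to P
P | 0[_]100__   read _ → write 0, move →, go to R
R | 00[1]00__   read 1 → write 0, move ·, go to R
R | 00[0]00__   read 0 → write _, move ·, go to P
P | 00[_]00__   read _ → write 0, move →, go to R
R | 000[0]0__   read 0 → write _, move ·, go to P
P | 000[_]0__   read _ → write 0, move →, go to R
R | 0000[0]__   read 0 → write _, move ·, go to P
P | 0000[_]__   read _ → write 0, move →, go to R
R | 00000[_]_   read _ → write 1, move →, go to H
H | 000001[_]
The non-blank tape span at halt is 000001.

000001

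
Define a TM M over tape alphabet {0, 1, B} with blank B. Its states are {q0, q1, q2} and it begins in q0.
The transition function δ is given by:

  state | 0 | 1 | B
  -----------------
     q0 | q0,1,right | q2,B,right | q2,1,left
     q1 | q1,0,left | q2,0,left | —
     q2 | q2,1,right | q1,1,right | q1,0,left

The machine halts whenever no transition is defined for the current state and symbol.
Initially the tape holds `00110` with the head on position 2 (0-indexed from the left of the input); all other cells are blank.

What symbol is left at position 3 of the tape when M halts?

0

q0 | B00[1]10   read 1 → write B, move right, go to q2
q2 | B00B[1]0   read 1 → write 1, move right, go to q1
q1 | B00B1[0]   read 0 → write 0, move left, go to q1
q1 | B00B[1]0   read 1 → write 0, move left, go to q2
q2 | B00[B]00   read B → write 0, move left, go to q1
q1 | B0[0]000   read 0 → write 0, move left, go to q1
q1 | B[0]0000   read 0 → write 0, move left, go to q1
q1 | [B]00000
Cell 3 holds 0 when M halts.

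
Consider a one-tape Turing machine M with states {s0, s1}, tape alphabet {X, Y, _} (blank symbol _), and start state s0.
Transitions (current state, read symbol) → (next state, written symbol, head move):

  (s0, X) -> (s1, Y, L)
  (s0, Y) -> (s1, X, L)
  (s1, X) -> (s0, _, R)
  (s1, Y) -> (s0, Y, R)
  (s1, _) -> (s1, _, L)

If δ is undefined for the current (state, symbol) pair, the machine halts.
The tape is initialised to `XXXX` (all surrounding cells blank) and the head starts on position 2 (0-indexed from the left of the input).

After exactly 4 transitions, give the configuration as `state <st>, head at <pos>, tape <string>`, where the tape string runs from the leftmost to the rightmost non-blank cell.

state s1, head at 0, tape X_XX

s0 | XX[X]X   read X → write Y, move L, go to s1
s1 | X[X]YX   read X → write _, move R, go to s0
s0 | X_[Y]X   read Y → write X, move L, go to s1
s1 | X[_]XX   read _ → write _, move L, go to s1
s1 | [X]_XX
After 4 steps: state s1, head at 0, tape X_XX.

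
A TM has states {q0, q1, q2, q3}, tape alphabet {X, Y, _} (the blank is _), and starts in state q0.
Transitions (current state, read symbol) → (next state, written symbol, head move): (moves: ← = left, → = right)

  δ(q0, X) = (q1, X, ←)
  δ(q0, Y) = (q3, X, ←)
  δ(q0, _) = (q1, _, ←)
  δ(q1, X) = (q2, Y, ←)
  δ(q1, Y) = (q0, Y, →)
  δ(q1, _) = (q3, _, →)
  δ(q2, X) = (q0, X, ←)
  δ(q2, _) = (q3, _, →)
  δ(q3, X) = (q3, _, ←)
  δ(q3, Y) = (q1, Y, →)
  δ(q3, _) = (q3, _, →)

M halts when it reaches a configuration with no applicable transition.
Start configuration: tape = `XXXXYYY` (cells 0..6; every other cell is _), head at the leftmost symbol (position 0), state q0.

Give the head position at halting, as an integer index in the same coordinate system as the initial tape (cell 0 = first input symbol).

q0 | _[X]XXXYYY   read X → write X, move ←, go to q1
q1 | [_]XXXXYYY   read _ → write _, move →, go to q3
q3 | _[X]XXXYYY   read X → write _, move ←, go to q3
q3 | [_]_XXXYYY   read _ → write _, move →, go to q3
q3 | _[_]XXXYYY   read _ → write _, move →, go to q3
q3 | __[X]XXYYY   read X → write _, move ←, go to q3
q3 | _[_]_XXYYY   read _ → write _, move →, go to q3
q3 | __[_]XXYYY   read _ → write _, move →, go to q3
q3 | ___[X]XYYY   read X → write _, move ←, go to q3
q3 | __[_]_XYYY   read _ → write _, move →, go to q3
q3 | ___[_]XYYY   read _ → write _, move →, go to q3
q3 | ____[X]YYY   read X → write _, move ←, go to q3
q3 | ___[_]_YYY   read _ → write _, move →, go to q3
q3 | ____[_]YYY   read _ → write _, move →, go to q3
q3 | _____[Y]YY   read Y → write Y, move →, go to q1
q1 | _____Y[Y]Y   read Y → write Y, move →, go to q0
q0 | _____YY[Y]   read Y → write X, move ←, go to q3
q3 | _____Y[Y]X   read Y → write Y, move →, go to q1
q1 | _____YY[X]   read X → write Y, move ←, go to q2
q2 | _____Y[Y]Y
At halt the head is at cell 5.

5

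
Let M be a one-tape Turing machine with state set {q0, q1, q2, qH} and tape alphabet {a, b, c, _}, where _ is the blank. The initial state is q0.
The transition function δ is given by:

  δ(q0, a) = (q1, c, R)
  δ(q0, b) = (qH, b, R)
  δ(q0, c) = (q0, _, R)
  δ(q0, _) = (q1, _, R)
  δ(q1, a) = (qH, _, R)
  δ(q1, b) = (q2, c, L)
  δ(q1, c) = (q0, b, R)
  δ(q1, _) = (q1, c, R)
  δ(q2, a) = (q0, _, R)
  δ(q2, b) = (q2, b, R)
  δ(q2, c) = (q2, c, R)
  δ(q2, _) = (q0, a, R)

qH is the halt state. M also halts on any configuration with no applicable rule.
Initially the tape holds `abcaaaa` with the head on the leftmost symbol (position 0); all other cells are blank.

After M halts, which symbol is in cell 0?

c

q0 | [a]bcaaaa   read a → write c, move R, go to q1
q1 | c[b]caaaa   read b → write c, move L, go to q2
q2 | [c]ccaaaa   read c → write c, move R, go to q2
q2 | c[c]caaaa   read c → write c, move R, go to q2
q2 | cc[c]aaaa   read c → write c, move R, go to q2
q2 | ccc[a]aaa   read a → write _, move R, go to q0
q0 | ccc_[a]aa   read a → write c, move R, go to q1
q1 | ccc_c[a]a   read a → write _, move R, go to qH
qH | ccc_c_[a]
Cell 0 holds c when M halts.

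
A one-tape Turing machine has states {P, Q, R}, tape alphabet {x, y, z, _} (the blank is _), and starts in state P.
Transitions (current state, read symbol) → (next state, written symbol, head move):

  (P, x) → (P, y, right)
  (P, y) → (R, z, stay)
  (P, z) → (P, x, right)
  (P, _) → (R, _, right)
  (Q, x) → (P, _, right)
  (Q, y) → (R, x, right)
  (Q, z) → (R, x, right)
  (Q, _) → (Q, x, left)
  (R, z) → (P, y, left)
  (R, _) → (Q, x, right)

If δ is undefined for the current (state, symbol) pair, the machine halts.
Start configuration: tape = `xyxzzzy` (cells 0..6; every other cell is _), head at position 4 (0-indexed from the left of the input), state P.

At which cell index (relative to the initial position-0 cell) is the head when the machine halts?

0

P | _xyxz[z]zy   read z → write x, move right, go to P
P | _xyxzx[z]y   read z → write x, move right, go to P
P | _xyxzxx[y]   read y → write z, move stay, go to R
R | _xyxzxx[z]   read z → write y, move left, go to P
P | _xyxzx[x]y   read x → write y, move right, go to P
P | _xyxzxy[y]   read y → write z, move stay, go to R
R | _xyxzxy[z]   read z → write y, move left, go to P
P | _xyxzx[y]y   read y → write z, move stay, go to R
R | _xyxzx[z]y   read z → write y, move left, go to P
P | _xyxz[x]yy   read x → write y, move right, go to P
P | _xyxzy[y]y   read y → write z, move stay, go to R
R | _xyxzy[z]y   read z → write y, move left, go to P
P | _xyxz[y]yy   read y → write z, move stay, go to R
R | _xyxz[z]yy   read z → write y, move left, go to P
P | _xyx[z]yyy   read z → write x, move right, go to P
P | _xyxx[y]yy   read y → write z, move stay, go to R
R | _xyxx[z]yy   read z → write y, move left, go to P
P | _xyx[x]yyy   read x → write y, move right, go to P
P | _xyxy[y]yy   read y → write z, move stay, go to R
R | _xyxy[z]yy   read z → write y, move left, go to P
P | _xyx[y]yyy   read y → write z, move stay, go to R
R | _xyx[z]yyy   read z → write y, move left, go to P
P | _xy[x]yyyy   read x → write y, move right, go to P
P | _xyy[y]yyy   read y → write z, move stay, go to R
R | _xyy[z]yyy   read z → write y, move left, go to P
P | _xy[y]yyyy   read y → write z, move stay, go to R
R | _xy[z]yyyy   read z → write y, move left, go to P
P | _x[y]yyyyy   read y → write z, move stay, go to R
R | _x[z]yyyyy   read z → write y, move left, go to P
P | _[x]yyyyyy   read x → write y, move right, go to P
P | _y[y]yyyyy   read y → write z, move stay, go to R
R | _y[z]yyyyy   read z → write y, move left, go to P
P | _[y]yyyyyy   read y → write z, move stay, go to R
R | _[z]yyyyyy   read z → write y, move left, go to P
P | [_]yyyyyyy   read _ → write _, move right, go to R
R | _[y]yyyyyy
At halt the head is at cell 0.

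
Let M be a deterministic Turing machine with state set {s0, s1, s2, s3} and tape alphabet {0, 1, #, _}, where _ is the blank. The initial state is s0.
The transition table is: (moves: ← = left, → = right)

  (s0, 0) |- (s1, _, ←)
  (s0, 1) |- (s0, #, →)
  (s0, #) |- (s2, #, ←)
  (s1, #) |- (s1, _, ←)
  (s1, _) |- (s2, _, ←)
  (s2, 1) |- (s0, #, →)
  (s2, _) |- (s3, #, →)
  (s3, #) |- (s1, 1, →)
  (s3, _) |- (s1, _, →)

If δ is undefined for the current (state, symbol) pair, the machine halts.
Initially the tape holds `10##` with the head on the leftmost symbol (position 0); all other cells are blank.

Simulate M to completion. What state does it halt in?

s2

s0 | __[1]0##   read 1 → write #, move →, go to s0
s0 | __#[0]##   read 0 → write _, move ←, go to s1
s1 | __[#]_##   read # → write _, move ←, go to s1
s1 | _[_]__##   read _ → write _, move ←, go to s2
s2 | [_]___##   read _ → write #, move →, go to s3
s3 | #[_]__##   read _ → write _, move →, go to s1
s1 | #_[_]_##   read _ → write _, move ←, go to s2
s2 | #[_]__##   read _ → write #, move →, go to s3
s3 | ##[_]_##   read _ → write _, move →, go to s1
s1 | ##_[_]##   read _ → write _, move ←, go to s2
s2 | ##[_]_##   read _ → write #, move →, go to s3
s3 | ###[_]##   read _ → write _, move →, go to s1
s1 | ###_[#]#   read # → write _, move ←, go to s1
s1 | ###[_]_#   read _ → write _, move ←, go to s2
s2 | ##[#]__#
No transition is defined for (s2, #); M halts in state s2.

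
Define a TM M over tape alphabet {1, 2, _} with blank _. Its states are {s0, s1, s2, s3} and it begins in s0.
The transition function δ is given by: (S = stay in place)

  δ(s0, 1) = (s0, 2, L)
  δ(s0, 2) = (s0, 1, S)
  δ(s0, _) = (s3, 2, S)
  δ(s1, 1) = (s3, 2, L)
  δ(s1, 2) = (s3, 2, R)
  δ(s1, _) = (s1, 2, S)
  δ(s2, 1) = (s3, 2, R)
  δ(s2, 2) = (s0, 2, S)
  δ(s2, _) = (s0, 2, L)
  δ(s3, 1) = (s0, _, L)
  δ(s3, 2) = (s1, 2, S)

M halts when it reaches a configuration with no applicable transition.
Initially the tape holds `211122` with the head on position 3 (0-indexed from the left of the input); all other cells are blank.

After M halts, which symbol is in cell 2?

s0 | _211[1]22_   read 1 → write 2, move L, go to s0
s0 | _21[1]222_   read 1 → write 2, move L, go to s0
s0 | _2[1]2222_   read 1 → write 2, move L, go to s0
s0 | _[2]22222_   read 2 → write 1, move S, go to s0
s0 | _[1]22222_   read 1 → write 2, move L, go to s0
s0 | [_]222222_   read _ → write 2, move S, go to s3
s3 | [2]222222_   read 2 → write 2, move S, go to s1
s1 | [2]222222_   read 2 → write 2, move R, go to s3
s3 | 2[2]22222_   read 2 → write 2, move S, go to s1
s1 | 2[2]22222_   read 2 → write 2, move R, go to s3
s3 | 22[2]2222_   read 2 → write 2, move S, go to s1
s1 | 22[2]2222_   read 2 → write 2, move R, go to s3
s3 | 222[2]222_   read 2 → write 2, move S, go to s1
s1 | 222[2]222_   read 2 → write 2, move R, go to s3
s3 | 2222[2]22_   read 2 → write 2, move S, go to s1
s1 | 2222[2]22_   read 2 → write 2, move R, go to s3
s3 | 22222[2]2_   read 2 → write 2, move S, go to s1
s1 | 22222[2]2_   read 2 → write 2, move R, go to s3
s3 | 222222[2]_   read 2 → write 2, move S, go to s1
s1 | 222222[2]_   read 2 → write 2, move R, go to s3
s3 | 2222222[_]
Cell 2 holds 2 when M halts.

2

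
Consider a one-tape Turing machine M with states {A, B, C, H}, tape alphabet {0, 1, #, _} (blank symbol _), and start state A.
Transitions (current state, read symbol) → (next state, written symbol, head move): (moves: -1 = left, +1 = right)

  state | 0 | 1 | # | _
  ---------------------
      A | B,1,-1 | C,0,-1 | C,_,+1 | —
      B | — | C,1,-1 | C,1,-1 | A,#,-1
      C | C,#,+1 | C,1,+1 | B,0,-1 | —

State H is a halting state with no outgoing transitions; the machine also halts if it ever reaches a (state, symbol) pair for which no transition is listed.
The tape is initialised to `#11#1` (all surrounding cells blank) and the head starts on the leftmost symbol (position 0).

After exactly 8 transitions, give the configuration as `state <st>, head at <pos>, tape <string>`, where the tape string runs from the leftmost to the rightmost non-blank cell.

A | [#]11#1   read # → write _, move +1, go to C
C | _[1]1#1   read 1 → write 1, move +1, go to C
C | _1[1]#1   read 1 → write 1, move +1, go to C
C | _11[#]1   read # → write 0, move -1, go to B
B | _1[1]01   read 1 → write 1, move -1, go to C
C | _[1]101   read 1 → write 1, move +1, go to C
C | _1[1]01   read 1 → write 1, move +1, go to C
C | _11[0]1   read 0 → write #, move +1, go to C
C | _11#[1]
After 8 steps: state C, head at 4, tape 11#1.

state C, head at 4, tape 11#1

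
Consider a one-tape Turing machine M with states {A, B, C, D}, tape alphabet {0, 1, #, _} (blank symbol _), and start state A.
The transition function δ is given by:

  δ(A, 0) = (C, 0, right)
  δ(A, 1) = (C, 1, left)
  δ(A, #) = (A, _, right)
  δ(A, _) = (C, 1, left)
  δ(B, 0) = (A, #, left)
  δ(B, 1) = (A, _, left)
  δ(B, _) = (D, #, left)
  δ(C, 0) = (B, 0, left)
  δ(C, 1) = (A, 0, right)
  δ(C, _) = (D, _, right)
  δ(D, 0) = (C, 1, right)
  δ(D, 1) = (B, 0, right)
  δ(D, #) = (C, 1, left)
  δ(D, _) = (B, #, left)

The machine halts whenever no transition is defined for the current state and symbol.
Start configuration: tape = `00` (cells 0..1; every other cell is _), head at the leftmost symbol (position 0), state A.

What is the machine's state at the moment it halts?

B

state=A head=0 tape=__[0]0   (A,0)→(C,0,right)
state=C head=1 tape=__0[0]   (C,0)→(B,0,left)
state=B head=0 tape=__[0]0   (B,0)→(A,#,left)
state=A head=-1 tape=_[_]#0   (A,_)→(C,1,left)
state=C head=-2 tape=[_]1#0   (C,_)→(D,_,right)
state=D head=-1 tape=_[1]#0   (D,1)→(B,0,right)
state=B head=0 tape=_0[#]0
No transition is defined for (B, #); M halts in state B.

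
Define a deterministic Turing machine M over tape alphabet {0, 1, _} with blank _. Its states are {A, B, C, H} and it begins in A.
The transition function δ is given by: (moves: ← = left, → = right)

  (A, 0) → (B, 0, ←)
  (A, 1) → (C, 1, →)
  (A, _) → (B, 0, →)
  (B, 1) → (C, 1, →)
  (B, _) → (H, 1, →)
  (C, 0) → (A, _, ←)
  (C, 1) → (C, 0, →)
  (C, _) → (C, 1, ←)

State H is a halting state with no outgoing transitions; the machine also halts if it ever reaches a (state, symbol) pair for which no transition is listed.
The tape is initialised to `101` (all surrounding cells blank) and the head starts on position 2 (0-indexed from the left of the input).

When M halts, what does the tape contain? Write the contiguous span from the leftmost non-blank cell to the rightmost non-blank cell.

100_1

A | 10[1]__   read 1 → write 1, move →, go to C
C | 101[_]_   read _ → write 1, move ←, go to C
C | 10[1]1_   read 1 → write 0, move →, go to C
C | 100[1]_   read 1 → write 0, move →, go to C
C | 1000[_]   read _ → write 1, move ←, go to C
C | 100[0]1   read 0 → write _, move ←, go to A
A | 10[0]_1   read 0 → write 0, move ←, go to B
B | 1[0]0_1
The non-blank tape span at halt is 100_1.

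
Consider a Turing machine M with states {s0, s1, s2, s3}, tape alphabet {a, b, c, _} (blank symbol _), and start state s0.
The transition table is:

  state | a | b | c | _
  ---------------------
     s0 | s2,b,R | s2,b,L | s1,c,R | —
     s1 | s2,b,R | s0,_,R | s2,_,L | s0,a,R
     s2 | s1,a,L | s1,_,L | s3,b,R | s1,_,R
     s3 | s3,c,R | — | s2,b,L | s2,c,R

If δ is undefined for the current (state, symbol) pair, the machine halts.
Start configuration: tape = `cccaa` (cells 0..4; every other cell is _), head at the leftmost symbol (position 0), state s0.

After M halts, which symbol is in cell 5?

c

s0 | [c]ccaa____   read c → write c, move R, go to s1
s1 | c[c]caa____   read c → write _, move L, go to s2
s2 | [c]_caa____   read c → write b, move R, go to s3
s3 | b[_]caa____   read _ → write c, move R, go to s2
s2 | bc[c]aa____   read c → write b, move R, go to s3
s3 | bcb[a]a____   read a → write c, move R, go to s3
s3 | bcbc[a]____   read a → write c, move R, go to s3
s3 | bcbcc[_]___   read _ → write c, move R, go to s2
s2 | bcbccc[_]__   read _ → write _, move R, go to s1
s1 | bcbccc_[_]_   read _ → write a, move R, go to s0
s0 | bcbccc_a[_]
Cell 5 holds c when M halts.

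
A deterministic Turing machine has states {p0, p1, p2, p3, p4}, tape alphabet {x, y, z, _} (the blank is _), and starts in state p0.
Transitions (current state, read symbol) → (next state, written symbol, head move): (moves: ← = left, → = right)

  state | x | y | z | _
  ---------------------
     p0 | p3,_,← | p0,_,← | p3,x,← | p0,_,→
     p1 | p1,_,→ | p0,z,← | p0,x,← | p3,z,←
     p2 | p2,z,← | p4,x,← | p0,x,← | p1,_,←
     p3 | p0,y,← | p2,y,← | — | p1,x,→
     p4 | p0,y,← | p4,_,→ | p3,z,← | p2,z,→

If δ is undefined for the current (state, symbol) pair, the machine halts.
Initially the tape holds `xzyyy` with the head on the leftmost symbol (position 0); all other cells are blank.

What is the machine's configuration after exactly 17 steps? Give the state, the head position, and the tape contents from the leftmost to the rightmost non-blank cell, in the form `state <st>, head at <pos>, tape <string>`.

state p0, head at -1, tape xyzyyy

p0 | __[x]zyyy   read x → write _, move ←, go to p3
p3 | _[_]_zyyy   read _ → write x, move →, go to p1
p1 | _x[_]zyyy   read _ → write z, move ←, go to p3
p3 | _[x]zzyyy   read x → write y, move ←, go to p0
p0 | [_]yzzyyy   read _ → write _, move →, go to p0
p0 | _[y]zzyyy   read y → write _, move ←, go to p0
p0 | [_]_zzyyy   read _ → write _, move →, go to p0
p0 | _[_]zzyyy   read _ → write _, move →, go to p0
p0 | __[z]zyyy   read z → write x, move ←, go to p3
p3 | _[_]xzyyy   read _ → write x, move →, go to p1
p1 | _x[x]zyyy   read x → write _, move →, go to p1
p1 | _x_[z]yyy   read z → write x, move ←, go to p0
p0 | _x[_]xyyy   read _ → write _, move →, go to p0
p0 | _x_[x]yyy   read x → write _, move ←, go to p3
p3 | _x[_]_yyy   read _ → write x, move →, go to p1
p1 | _xx[_]yyy   read _ → write z, move ←, go to p3
p3 | _x[x]zyyy   read x → write y, move ←, go to p0
p0 | _[x]yzyyy
After 17 steps: state p0, head at -1, tape xyzyyy.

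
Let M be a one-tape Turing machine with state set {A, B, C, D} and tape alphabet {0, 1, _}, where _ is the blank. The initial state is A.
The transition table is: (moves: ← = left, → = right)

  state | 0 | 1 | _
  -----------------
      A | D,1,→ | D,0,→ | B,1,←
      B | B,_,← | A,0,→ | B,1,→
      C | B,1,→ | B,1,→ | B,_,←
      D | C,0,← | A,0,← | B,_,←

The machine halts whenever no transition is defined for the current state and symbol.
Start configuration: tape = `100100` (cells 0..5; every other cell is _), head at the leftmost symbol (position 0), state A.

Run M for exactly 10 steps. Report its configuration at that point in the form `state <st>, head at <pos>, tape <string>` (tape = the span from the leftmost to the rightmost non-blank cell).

state A, head at 2, tape 1100100

state=A head=0 tape=_[1]00100   (A,1)→(D,0,→)
state=D head=1 tape=_0[0]0100   (D,0)→(C,0,←)
state=C head=0 tape=_[0]00100   (C,0)→(B,1,→)
state=B head=1 tape=_1[0]0100   (B,0)→(B,_,←)
state=B head=0 tape=_[1]_0100   (B,1)→(A,0,→)
state=A head=1 tape=_0[_]0100   (A,_)→(B,1,←)
state=B head=0 tape=_[0]10100   (B,0)→(B,_,←)
state=B head=-1 tape=[_]_10100   (B,_)→(B,1,→)
state=B head=0 tape=1[_]10100   (B,_)→(B,1,→)
state=B head=1 tape=11[1]0100   (B,1)→(A,0,→)
state=A head=2 tape=110[0]100
After 10 steps: state A, head at 2, tape 1100100.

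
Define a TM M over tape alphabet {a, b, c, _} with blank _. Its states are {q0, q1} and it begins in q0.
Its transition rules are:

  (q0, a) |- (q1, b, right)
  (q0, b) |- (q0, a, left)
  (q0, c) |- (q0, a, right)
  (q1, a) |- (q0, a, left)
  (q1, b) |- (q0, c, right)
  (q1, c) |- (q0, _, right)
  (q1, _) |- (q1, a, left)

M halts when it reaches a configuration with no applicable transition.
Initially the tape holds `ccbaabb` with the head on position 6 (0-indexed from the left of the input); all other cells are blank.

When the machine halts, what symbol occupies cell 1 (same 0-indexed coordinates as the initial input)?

state=q0 head=6 tape=_ccbaab[b]   (q0,b)→(q0,a,left)
state=q0 head=5 tape=_ccbaa[b]a   (q0,b)→(q0,a,left)
state=q0 head=4 tape=_ccba[a]aa   (q0,a)→(q1,b,right)
state=q1 head=5 tape=_ccbab[a]a   (q1,a)→(q0,a,left)
state=q0 head=4 tape=_ccba[b]aa   (q0,b)→(q0,a,left)
state=q0 head=3 tape=_ccb[a]aaa   (q0,a)→(q1,b,right)
state=q1 head=4 tape=_ccbb[a]aa   (q1,a)→(q0,a,left)
state=q0 head=3 tape=_ccb[b]aaa   (q0,b)→(q0,a,left)
state=q0 head=2 tape=_cc[b]aaaa   (q0,b)→(q0,a,left)
state=q0 head=1 tape=_c[c]aaaaa   (q0,c)→(q0,a,right)
state=q0 head=2 tape=_ca[a]aaaa   (q0,a)→(q1,b,right)
state=q1 head=3 tape=_cab[a]aaa   (q1,a)→(q0,a,left)
state=q0 head=2 tape=_ca[b]aaaa   (q0,b)→(q0,a,left)
state=q0 head=1 tape=_c[a]aaaaa   (q0,a)→(q1,b,right)
state=q1 head=2 tape=_cb[a]aaaa   (q1,a)→(q0,a,left)
state=q0 head=1 tape=_c[b]aaaaa   (q0,b)→(q0,a,left)
state=q0 head=0 tape=_[c]aaaaaa   (q0,c)→(q0,a,right)
state=q0 head=1 tape=_a[a]aaaaa   (q0,a)→(q1,b,right)
state=q1 head=2 tape=_ab[a]aaaa   (q1,a)→(q0,a,left)
state=q0 head=1 tape=_a[b]aaaaa   (q0,b)→(q0,a,left)
state=q0 head=0 tape=_[a]aaaaaa   (q0,a)→(q1,b,right)
state=q1 head=1 tape=_b[a]aaaaa   (q1,a)→(q0,a,left)
state=q0 head=0 tape=_[b]aaaaaa   (q0,b)→(q0,a,left)
state=q0 head=-1 tape=[_]aaaaaaa
Cell 1 holds a when M halts.

a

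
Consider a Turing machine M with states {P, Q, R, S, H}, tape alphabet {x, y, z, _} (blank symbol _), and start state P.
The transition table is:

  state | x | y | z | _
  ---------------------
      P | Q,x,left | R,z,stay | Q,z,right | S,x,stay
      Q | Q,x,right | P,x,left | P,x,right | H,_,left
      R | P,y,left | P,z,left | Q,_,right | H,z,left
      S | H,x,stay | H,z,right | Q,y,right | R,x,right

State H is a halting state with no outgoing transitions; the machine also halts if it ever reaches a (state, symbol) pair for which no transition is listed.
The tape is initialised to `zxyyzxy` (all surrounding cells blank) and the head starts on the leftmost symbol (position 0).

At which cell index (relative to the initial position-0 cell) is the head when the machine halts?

6

P | [z]xyyzxy_   read z → write z, move right, go to Q
Q | z[x]yyzxy_   read x → write x, move right, go to Q
Q | zx[y]yzxy_   read y → write x, move left, go to P
P | z[x]xyzxy_   read x → write x, move left, go to Q
Q | [z]xxyzxy_   read z → write x, move right, go to P
P | x[x]xyzxy_   read x → write x, move left, go to Q
Q | [x]xxyzxy_   read x → write x, move right, go to Q
Q | x[x]xyzxy_   read x → write x, move right, go to Q
Q | xx[x]yzxy_   read x → write x, move right, go to Q
Q | xxx[y]zxy_   read y → write x, move left, go to P
P | xx[x]xzxy_   read x → write x, move left, go to Q
Q | x[x]xxzxy_   read x → write x, move right, go to Q
Q | xx[x]xzxy_   read x → write x, move right, go to Q
Q | xxx[x]zxy_   read x → write x, move right, go to Q
Q | xxxx[z]xy_   read z → write x, move right, go to P
P | xxxxx[x]y_   read x → write x, move left, go to Q
Q | xxxx[x]xy_   read x → write x, move right, go to Q
Q | xxxxx[x]y_   read x → write x, move right, go to Q
Q | xxxxxx[y]_   read y → write x, move left, go to P
P | xxxxx[x]x_   read x → write x, move left, go to Q
Q | xxxx[x]xx_   read x → write x, move right, go to Q
Q | xxxxx[x]x_   read x → write x, move right, go to Q
Q | xxxxxx[x]_   read x → write x, move right, go to Q
Q | xxxxxxx[_]   read _ → write _, move left, go to H
H | xxxxxx[x]_
At halt the head is at cell 6.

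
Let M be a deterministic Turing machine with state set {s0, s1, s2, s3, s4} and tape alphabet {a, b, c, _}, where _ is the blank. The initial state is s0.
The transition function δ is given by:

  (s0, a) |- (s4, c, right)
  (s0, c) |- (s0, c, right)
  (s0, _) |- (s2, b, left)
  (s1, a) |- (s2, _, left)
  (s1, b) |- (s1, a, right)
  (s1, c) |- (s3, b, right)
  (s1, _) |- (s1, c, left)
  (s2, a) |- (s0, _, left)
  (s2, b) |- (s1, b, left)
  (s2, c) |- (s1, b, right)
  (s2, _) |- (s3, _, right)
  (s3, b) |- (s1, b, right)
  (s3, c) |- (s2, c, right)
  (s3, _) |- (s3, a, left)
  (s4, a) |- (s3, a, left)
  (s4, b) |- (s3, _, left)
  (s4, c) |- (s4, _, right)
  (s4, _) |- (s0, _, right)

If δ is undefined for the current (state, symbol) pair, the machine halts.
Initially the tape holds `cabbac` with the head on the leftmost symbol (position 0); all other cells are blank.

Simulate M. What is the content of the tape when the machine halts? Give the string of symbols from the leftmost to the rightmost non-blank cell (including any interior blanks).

state=s0 head=0 tape=[c]abbac__   (s0,c)→(s0,c,right)
state=s0 head=1 tape=c[a]bbac__   (s0,a)→(s4,c,right)
state=s4 head=2 tape=cc[b]bac__   (s4,b)→(s3,_,left)
state=s3 head=1 tape=c[c]_bac__   (s3,c)→(s2,c,right)
state=s2 head=2 tape=cc[_]bac__   (s2,_)→(s3,_,right)
state=s3 head=3 tape=cc_[b]ac__   (s3,b)→(s1,b,right)
state=s1 head=4 tape=cc_b[a]c__   (s1,a)→(s2,_,left)
state=s2 head=3 tape=cc_[b]_c__   (s2,b)→(s1,b,left)
state=s1 head=2 tape=cc[_]b_c__   (s1,_)→(s1,c,left)
state=s1 head=1 tape=c[c]cb_c__   (s1,c)→(s3,b,right)
state=s3 head=2 tape=cb[c]b_c__   (s3,c)→(s2,c,right)
state=s2 head=3 tape=cbc[b]_c__   (s2,b)→(s1,b,left)
state=s1 head=2 tape=cb[c]b_c__   (s1,c)→(s3,b,right)
state=s3 head=3 tape=cbb[b]_c__   (s3,b)→(s1,b,right)
state=s1 head=4 tape=cbbb[_]c__   (s1,_)→(s1,c,left)
state=s1 head=3 tape=cbb[b]cc__   (s1,b)→(s1,a,right)
state=s1 head=4 tape=cbba[c]c__   (s1,c)→(s3,b,right)
state=s3 head=5 tape=cbbab[c]__   (s3,c)→(s2,c,right)
state=s2 head=6 tape=cbbabc[_]_   (s2,_)→(s3,_,right)
state=s3 head=7 tape=cbbabc_[_]   (s3,_)→(s3,a,left)
state=s3 head=6 tape=cbbabc[_]a   (s3,_)→(s3,a,left)
state=s3 head=5 tape=cbbab[c]aa   (s3,c)→(s2,c,right)
state=s2 head=6 tape=cbbabc[a]a   (s2,a)→(s0,_,left)
state=s0 head=5 tape=cbbab[c]_a   (s0,c)→(s0,c,right)
state=s0 head=6 tape=cbbabc[_]a   (s0,_)→(s2,b,left)
state=s2 head=5 tape=cbbab[c]ba   (s2,c)→(s1,b,right)
state=s1 head=6 tape=cbbabb[b]a   (s1,b)→(s1,a,right)
state=s1 head=7 tape=cbbabba[a]   (s1,a)→(s2,_,left)
state=s2 head=6 tape=cbbabb[a]_   (s2,a)→(s0,_,left)
state=s0 head=5 tape=cbbab[b]__
The non-blank tape span at halt is cbbabb.

cbbabb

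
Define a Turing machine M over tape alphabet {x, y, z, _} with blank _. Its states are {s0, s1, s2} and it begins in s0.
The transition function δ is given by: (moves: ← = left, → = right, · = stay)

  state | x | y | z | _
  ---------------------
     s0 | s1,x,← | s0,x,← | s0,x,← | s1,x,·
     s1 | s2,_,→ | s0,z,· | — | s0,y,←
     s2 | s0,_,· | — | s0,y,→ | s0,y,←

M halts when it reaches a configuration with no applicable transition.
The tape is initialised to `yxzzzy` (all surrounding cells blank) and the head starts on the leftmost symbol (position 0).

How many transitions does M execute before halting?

34

state=s0 head=0 tape=_[y]xzzzy_   (s0,y)→(s0,x,←)
state=s0 head=-1 tape=[_]xxzzzy_   (s0,_)→(s1,x,·)
state=s1 head=-1 tape=[x]xxzzzy_   (s1,x)→(s2,_,→)
state=s2 head=0 tape=_[x]xzzzy_   (s2,x)→(s0,_,·)
state=s0 head=0 tape=_[_]xzzzy_   (s0,_)→(s1,x,·)
state=s1 head=0 tape=_[x]xzzzy_   (s1,x)→(s2,_,→)
state=s2 head=1 tape=__[x]zzzy_   (s2,x)→(s0,_,·)
state=s0 head=1 tape=__[_]zzzy_   (s0,_)→(s1,x,·)
state=s1 head=1 tape=__[x]zzzy_   (s1,x)→(s2,_,→)
state=s2 head=2 tape=___[z]zzy_   (s2,z)→(s0,y,→)
state=s0 head=3 tape=___y[z]zy_   (s0,z)→(s0,x,←)
state=s0 head=2 tape=___[y]xzy_   (s0,y)→(s0,x,←)
state=s0 head=1 tape=__[_]xxzy_   (s0,_)→(s1,x,·)
state=s1 head=1 tape=__[x]xxzy_   (s1,x)→(s2,_,→)
state=s2 head=2 tape=___[x]xzy_   (s2,x)→(s0,_,·)
state=s0 head=2 tape=___[_]xzy_   (s0,_)→(s1,x,·)
state=s1 head=2 tape=___[x]xzy_   (s1,x)→(s2,_,→)
state=s2 head=3 tape=____[x]zy_   (s2,x)→(s0,_,·)
state=s0 head=3 tape=____[_]zy_   (s0,_)→(s1,x,·)
state=s1 head=3 tape=____[x]zy_   (s1,x)→(s2,_,→)
state=s2 head=4 tape=_____[z]y_   (s2,z)→(s0,y,→)
state=s0 head=5 tape=_____y[y]_   (s0,y)→(s0,x,←)
state=s0 head=4 tape=_____[y]x_   (s0,y)→(s0,x,←)
state=s0 head=3 tape=____[_]xx_   (s0,_)→(s1,x,·)
state=s1 head=3 tape=____[x]xx_   (s1,x)→(s2,_,→)
state=s2 head=4 tape=_____[x]x_   (s2,x)→(s0,_,·)
state=s0 head=4 tape=_____[_]x_   (s0,_)→(s1,x,·)
state=s1 head=4 tape=_____[x]x_   (s1,x)→(s2,_,→)
state=s2 head=5 tape=______[x]_   (s2,x)→(s0,_,·)
state=s0 head=5 tape=______[_]_   (s0,_)→(s1,x,·)
state=s1 head=5 tape=______[x]_   (s1,x)→(s2,_,→)
state=s2 head=6 tape=_______[_]   (s2,_)→(s0,y,←)
state=s0 head=5 tape=______[_]y   (s0,_)→(s1,x,·)
state=s1 head=5 tape=______[x]y   (s1,x)→(s2,_,→)
state=s2 head=6 tape=_______[y]
M halts after 34 transitions.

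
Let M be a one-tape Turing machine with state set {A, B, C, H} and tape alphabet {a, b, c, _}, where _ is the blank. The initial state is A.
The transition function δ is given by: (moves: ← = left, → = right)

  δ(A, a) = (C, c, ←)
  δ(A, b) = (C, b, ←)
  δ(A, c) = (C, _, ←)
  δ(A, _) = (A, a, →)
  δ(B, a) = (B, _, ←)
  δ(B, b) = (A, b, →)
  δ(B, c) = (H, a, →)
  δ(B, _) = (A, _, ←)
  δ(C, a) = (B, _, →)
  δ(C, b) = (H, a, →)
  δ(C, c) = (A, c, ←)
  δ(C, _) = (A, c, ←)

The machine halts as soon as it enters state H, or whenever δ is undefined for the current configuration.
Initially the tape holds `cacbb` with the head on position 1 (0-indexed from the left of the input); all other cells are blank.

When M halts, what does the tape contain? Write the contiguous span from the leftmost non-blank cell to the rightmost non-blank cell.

A | _c[a]cbb   read a → write c, move ←, go to C
C | _[c]ccbb   read c → write c, move ←, go to A
A | [_]cccbb   read _ → write a, move →, go to A
A | a[c]ccbb   read c → write _, move ←, go to C
C | [a]_ccbb   read a → write _, move →, go to B
B | _[_]ccbb   read _ → write _, move ←, go to A
A | [_]_ccbb   read _ → write a, move →, go to A
A | a[_]ccbb   read _ → write a, move →, go to A
A | aa[c]cbb   read c → write _, move ←, go to C
C | a[a]_cbb   read a → write _, move →, go to B
B | a_[_]cbb   read _ → write _, move ←, go to A
A | a[_]_cbb   read _ → write a, move →, go to A
A | aa[_]cbb   read _ → write a, move →, go to A
A | aaa[c]bb   read c → write _, move ←, go to C
C | aa[a]_bb   read a → write _, move →, go to B
B | aa_[_]bb   read _ → write _, move ←, go to A
A | aa[_]_bb   read _ → write a, move →, go to A
A | aaa[_]bb   read _ → write a, move →, go to A
A | aaaa[b]b   read b → write b, move ←, go to C
C | aaa[a]bb   read a → write _, move →, go to B
B | aaa_[b]b   read b → write b, move →, go to A
A | aaa_b[b]   read b → write b, move ←, go to C
C | aaa_[b]b   read b → write a, move →, go to H
H | aaa_a[b]
The non-blank tape span at halt is aaa_ab.

aaa_ab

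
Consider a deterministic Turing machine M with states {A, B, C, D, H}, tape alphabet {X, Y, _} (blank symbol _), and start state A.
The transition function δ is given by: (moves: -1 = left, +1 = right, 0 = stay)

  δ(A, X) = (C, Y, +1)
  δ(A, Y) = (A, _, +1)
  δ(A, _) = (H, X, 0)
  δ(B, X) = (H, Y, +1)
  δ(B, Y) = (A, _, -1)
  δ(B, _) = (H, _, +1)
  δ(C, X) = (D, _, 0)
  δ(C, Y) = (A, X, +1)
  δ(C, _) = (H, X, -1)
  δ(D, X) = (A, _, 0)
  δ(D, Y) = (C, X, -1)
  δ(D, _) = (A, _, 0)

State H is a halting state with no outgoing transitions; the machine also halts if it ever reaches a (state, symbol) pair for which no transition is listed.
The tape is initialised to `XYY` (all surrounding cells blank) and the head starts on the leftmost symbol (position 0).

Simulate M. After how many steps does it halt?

4

A | [X]YY_   read X → write Y, move +1, go to C
C | Y[Y]Y_   read Y → write X, move +1, go to A
A | YX[Y]_   read Y → write _, move +1, go to A
A | YX_[_]   read _ → write X, move 0, go to H
H | YX_[X]
M halts after 4 transitions.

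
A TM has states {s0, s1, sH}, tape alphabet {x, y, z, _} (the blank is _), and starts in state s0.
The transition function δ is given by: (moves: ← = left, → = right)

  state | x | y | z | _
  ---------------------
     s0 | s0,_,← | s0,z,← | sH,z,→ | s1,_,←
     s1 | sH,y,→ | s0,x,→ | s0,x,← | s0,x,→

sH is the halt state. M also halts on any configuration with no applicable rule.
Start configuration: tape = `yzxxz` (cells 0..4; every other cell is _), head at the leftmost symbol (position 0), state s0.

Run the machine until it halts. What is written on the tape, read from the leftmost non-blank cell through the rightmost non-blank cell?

y_zzxxz

s0 | __[y]zxxz   read y → write z, move ←, go to s0
s0 | _[_]zzxxz   read _ → write _, move ←, go to s1
s1 | [_]_zzxxz   read _ → write x, move →, go to s0
s0 | x[_]zzxxz   read _ → write _, move ←, go to s1
s1 | [x]_zzxxz   read x → write y, move →, go to sH
sH | y[_]zzxxz
The non-blank tape span at halt is y_zzxxz.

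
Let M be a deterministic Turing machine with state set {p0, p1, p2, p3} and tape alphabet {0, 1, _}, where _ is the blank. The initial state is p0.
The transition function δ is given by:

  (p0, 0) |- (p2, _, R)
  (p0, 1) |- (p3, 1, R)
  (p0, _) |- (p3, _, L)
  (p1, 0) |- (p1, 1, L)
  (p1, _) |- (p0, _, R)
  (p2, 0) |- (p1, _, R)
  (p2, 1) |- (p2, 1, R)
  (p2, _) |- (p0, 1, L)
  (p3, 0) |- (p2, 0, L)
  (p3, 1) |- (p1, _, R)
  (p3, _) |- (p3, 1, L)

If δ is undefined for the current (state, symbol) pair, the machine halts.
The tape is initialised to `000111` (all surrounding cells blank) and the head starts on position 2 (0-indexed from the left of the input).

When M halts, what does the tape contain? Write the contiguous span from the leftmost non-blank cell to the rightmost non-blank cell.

state=p0 head=2 tape=00[0]111___   (p0,0)→(p2,_,R)
state=p2 head=3 tape=00_[1]11___   (p2,1)→(p2,1,R)
state=p2 head=4 tape=00_1[1]1___   (p2,1)→(p2,1,R)
state=p2 head=5 tape=00_11[1]___   (p2,1)→(p2,1,R)
state=p2 head=6 tape=00_111[_]__   (p2,_)→(p0,1,L)
state=p0 head=5 tape=00_11[1]1__   (p0,1)→(p3,1,R)
state=p3 head=6 tape=00_111[1]__   (p3,1)→(p1,_,R)
state=p1 head=7 tape=00_111_[_]_   (p1,_)→(p0,_,R)
state=p0 head=8 tape=00_111__[_]   (p0,_)→(p3,_,L)
state=p3 head=7 tape=00_111_[_]_   (p3,_)→(p3,1,L)
state=p3 head=6 tape=00_111[_]1_   (p3,_)→(p3,1,L)
state=p3 head=5 tape=00_11[1]11_   (p3,1)→(p1,_,R)
state=p1 head=6 tape=00_11_[1]1_
The non-blank tape span at halt is 00_11_11.

00_11_11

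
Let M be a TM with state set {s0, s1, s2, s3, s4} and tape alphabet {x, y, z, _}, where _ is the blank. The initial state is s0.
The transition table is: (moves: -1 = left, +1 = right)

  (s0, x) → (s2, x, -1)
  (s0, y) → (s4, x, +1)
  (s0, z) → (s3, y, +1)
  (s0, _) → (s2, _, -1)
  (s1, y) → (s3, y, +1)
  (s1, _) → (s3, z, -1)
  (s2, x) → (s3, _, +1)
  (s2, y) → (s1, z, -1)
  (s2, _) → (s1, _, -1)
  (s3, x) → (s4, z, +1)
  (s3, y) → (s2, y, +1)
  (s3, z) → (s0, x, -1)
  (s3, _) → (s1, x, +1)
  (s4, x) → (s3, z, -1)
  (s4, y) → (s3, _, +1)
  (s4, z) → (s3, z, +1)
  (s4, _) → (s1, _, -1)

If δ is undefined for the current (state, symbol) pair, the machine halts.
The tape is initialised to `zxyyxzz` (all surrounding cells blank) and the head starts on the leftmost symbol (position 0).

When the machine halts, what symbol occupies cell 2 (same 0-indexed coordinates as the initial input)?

s0 | [z]xyyxzz   read z → write y, move +1, go to s3
s3 | y[x]yyxzz   read x → write z, move +1, go to s4
s4 | yz[y]yxzz   read y → write _, move +1, go to s3
s3 | yz_[y]xzz   read y → write y, move +1, go to s2
s2 | yz_y[x]zz   read x → write _, move +1, go to s3
s3 | yz_y_[z]z   read z → write x, move -1, go to s0
s0 | yz_y[_]xz   read _ → write _, move -1, go to s2
s2 | yz_[y]_xz   read y → write z, move -1, go to s1
s1 | yz[_]z_xz   read _ → write z, move -1, go to s3
s3 | y[z]zz_xz   read z → write x, move -1, go to s0
s0 | [y]xzz_xz   read y → write x, move +1, go to s4
s4 | x[x]zz_xz   read x → write z, move -1, go to s3
s3 | [x]zzz_xz   read x → write z, move +1, go to s4
s4 | z[z]zz_xz   read z → write z, move +1, go to s3
s3 | zz[z]z_xz   read z → write x, move -1, go to s0
s0 | z[z]xz_xz   read z → write y, move +1, go to s3
s3 | zy[x]z_xz   read x → write z, move +1, go to s4
s4 | zyz[z]_xz   read z → write z, move +1, go to s3
s3 | zyzz[_]xz   read _ → write x, move +1, go to s1
s1 | zyzzx[x]z
Cell 2 holds z when M halts.

z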